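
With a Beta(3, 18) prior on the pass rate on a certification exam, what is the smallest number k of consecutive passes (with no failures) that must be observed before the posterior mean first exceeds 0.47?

After k passes and 0 failures the posterior is Beta(3+k, 18), with mean (3+k)/(3+18+k).
Set (3+k)/(21+k) > 0.47 and solve: k > (0.47·21 − 3)/(1 − 0.47) = 12.962.
The smallest integer exceeding 12.962 is 13, and checking k=13: (16)/(34) = 0.4706 > 0.47.

k = 13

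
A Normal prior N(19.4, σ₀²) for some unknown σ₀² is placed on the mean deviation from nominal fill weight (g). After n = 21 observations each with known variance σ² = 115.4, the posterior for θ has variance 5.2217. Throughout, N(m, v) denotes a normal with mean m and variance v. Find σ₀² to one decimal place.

For the Normal–Normal model with known σ², precisions add: τ_n = τ₀ + n/σ².
So 1/σ₀² = 1/5.2217 − 21/115.4 = 0.191509 − 0.181976 = 0.009533.
Hence σ₀² = 1/0.009533 ≈ 104.9.

σ₀² = 104.9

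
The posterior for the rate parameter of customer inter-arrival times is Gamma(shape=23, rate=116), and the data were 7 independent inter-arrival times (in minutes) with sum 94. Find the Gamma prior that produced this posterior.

Gamma(shape=16, rate=22)

Gamma–exponential conjugacy: posterior shape = α + n, posterior rate = β + Σtᵢ.
So α = 23 − 7 = 16 and β = 116 − 94 = 22.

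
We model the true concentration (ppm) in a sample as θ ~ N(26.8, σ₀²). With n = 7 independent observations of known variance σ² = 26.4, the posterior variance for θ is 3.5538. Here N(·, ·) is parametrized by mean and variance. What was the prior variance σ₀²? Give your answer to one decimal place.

σ₀² = 61.6

For the Normal–Normal model with known σ², precisions add: τ_n = τ₀ + n/σ².
So 1/σ₀² = 1/3.5538 − 7/26.4 = 0.281389 − 0.265152 = 0.016237.
Hence σ₀² = 1/0.016237 ≈ 61.6.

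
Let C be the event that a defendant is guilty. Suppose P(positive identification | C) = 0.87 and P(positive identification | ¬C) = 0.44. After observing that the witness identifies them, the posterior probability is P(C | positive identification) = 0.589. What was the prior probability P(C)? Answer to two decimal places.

In odds form, posterior odds = prior odds × likelihood ratio, so prior odds = posterior odds ÷ LR.
Posterior odds = 0.589/(1−0.589) = 1.4331. LR = 0.87/0.44 = 1.9773.
Prior odds = 1.4331/1.9773 = 0.7248, so P(C) = 0.7248/(1+0.7248) ≈ 0.42.

P(C) = 0.42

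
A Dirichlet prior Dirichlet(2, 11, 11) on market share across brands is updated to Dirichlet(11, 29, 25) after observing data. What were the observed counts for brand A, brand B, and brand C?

For a Dirichlet(α) prior with multinomial counts c, the posterior is Dirichlet(α + c) componentwise.
Counts are posterior − prior componentwise: 11−2=9, 29−11=18, 25−11=14.

counts (9, 18, 14)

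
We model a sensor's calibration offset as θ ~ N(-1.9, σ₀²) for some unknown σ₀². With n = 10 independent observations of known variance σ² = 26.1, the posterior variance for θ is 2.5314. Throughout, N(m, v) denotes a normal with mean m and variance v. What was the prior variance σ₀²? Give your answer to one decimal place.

For the Normal–Normal model with known σ², precisions add: τ_n = τ₀ + n/σ².
So 1/σ₀² = 1/2.5314 − 10/26.1 = 0.395038 − 0.383142 = 0.011896.
Hence σ₀² = 1/0.011896 ≈ 84.1.

σ₀² = 84.1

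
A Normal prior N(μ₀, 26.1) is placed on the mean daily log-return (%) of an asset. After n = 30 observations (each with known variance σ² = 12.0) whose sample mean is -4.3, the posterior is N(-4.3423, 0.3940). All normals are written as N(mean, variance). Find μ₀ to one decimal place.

μ₀ = -7.1

With known observation variance, the Normal–Normal posterior has precision τ_n = τ₀ + n/σ² and mean μ_n = (τ₀μ₀ + (n/σ²)x̄)/τ_n.
Here τ₀ = 1/26.1 = 0.038314 and τ_data = 30/12.0 = 2.500000, so τ_n = 2.538314.
Rearranging for μ₀: μ₀ = (μ_n·τ_n − τ_data·x̄)/τ₀ = (-4.3423·2.538314 − 2.500000·-4.3) / 0.038314 = -0.272121/0.038314 ≈ -7.1.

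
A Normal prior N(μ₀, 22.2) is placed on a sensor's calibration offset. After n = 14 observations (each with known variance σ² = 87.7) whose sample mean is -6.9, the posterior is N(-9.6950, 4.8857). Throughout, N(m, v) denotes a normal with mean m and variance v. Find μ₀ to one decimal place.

The posterior mean is a precision-weighted average: μ_n = (τ₀μ₀ + τ_data·x̄)/(τ₀+τ_data), with τ₀=1/σ₀² and τ_data=n/σ².
Here τ₀ = 1/22.2 = 0.045045 and τ_data = 14/87.7 = 0.159635, so τ_n = 0.204680.
Rearranging for μ₀: μ₀ = (μ_n·τ_n − τ_data·x̄)/τ₀ = (-9.6950·0.204680 − 0.159635·-6.9) / 0.045045 = -0.882891/0.045045 ≈ -19.6.

μ₀ = -19.6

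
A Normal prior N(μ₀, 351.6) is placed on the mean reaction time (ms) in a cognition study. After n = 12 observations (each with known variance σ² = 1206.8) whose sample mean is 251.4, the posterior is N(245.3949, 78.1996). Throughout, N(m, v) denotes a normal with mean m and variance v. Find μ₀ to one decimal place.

μ₀ = 224.4

With known observation variance, the Normal–Normal posterior has precision τ_n = τ₀ + n/σ² and mean μ_n = (τ₀μ₀ + (n/σ²)x̄)/τ_n.
Here τ₀ = 1/351.6 = 0.002844 and τ_data = 12/1206.8 = 0.009944, so τ_n = 0.012788.
Rearranging for μ₀: μ₀ = (μ_n·τ_n − τ_data·x̄)/τ₀ = (245.3949·0.012788 − 0.009944·251.4) / 0.002844 = 0.638188/0.002844 ≈ 224.4.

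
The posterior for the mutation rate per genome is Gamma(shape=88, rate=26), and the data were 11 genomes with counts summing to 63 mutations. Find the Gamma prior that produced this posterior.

Gamma(shape=25, rate=15)

A Gamma(α, β) prior (rate parametrization) on a Poisson rate with n observations summing to S gives posterior Gamma(α+S, β+n).
So α = 88 − 63 = 25 and β = 26 − 11 = 15.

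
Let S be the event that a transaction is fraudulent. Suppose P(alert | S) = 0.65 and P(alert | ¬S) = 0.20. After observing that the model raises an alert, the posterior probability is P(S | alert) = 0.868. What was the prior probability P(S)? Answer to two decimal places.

In odds form, posterior odds = prior odds × likelihood ratio, so prior odds = posterior odds ÷ LR.
Posterior odds = 0.868/(1−0.868) = 6.5758. LR = 0.65/0.20 = 3.2500.
Prior odds = 6.5758/3.2500 = 2.0233, so P(S) = 2.0233/(1+2.0233) ≈ 0.67.

P(S) = 0.67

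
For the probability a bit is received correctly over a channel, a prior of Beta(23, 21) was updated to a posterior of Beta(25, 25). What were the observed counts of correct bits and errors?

2 correct bits and 4 errors

A Beta(a, b) prior with s successes and f failures in binomial data gives a Beta(a+s, b+f) posterior.
So s = 25 − 23 = 2 and f = 25 − 21 = 4.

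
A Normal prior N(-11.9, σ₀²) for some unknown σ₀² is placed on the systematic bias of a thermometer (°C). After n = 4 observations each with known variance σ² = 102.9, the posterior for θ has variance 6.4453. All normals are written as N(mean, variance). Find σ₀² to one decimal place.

σ₀² = 8.6

Posterior precision equals prior precision plus data precision: 1/σ_n² = 1/σ₀² + n/σ².
So 1/σ₀² = 1/6.4453 − 4/102.9 = 0.155152 − 0.038873 = 0.116279.
Hence σ₀² = 1/0.116279 ≈ 8.6.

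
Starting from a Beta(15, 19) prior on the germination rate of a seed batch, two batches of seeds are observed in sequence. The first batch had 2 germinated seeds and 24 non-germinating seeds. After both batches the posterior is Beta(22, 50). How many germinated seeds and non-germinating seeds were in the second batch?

Sequential conjugate updates are equivalent to a single update on the pooled data, so total successes = posterior α − prior α and total failures = posterior β − prior β.
Total across both batches: 22−15=7 germinated seeds, 50−19=31 non-germinating seeds.
Subtract the first batch: 7−2=5 germinated seeds and 31−24=7 non-germinating seeds.

5 germinated seeds and 7 non-germinating seeds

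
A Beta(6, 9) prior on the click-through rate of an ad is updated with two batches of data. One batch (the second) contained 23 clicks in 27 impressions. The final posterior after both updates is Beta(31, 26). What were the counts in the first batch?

Because Beta–binomial updating is additive in the counts, the combined data contributed (α_post−α_prior, β_post−β_prior) successes and failures.
Total across both batches: 31−6=25 clicks, 26−9=17 non-clicks.
Subtract the second batch: 25−23=2 clicks and 17−4=13 non-clicks.

2 clicks and 13 non-clicks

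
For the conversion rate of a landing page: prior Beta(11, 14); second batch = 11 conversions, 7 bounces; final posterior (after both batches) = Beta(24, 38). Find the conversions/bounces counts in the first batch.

Because Beta–binomial updating is additive in the counts, the combined data contributed (α_post−α_prior, β_post−β_prior) successes and failures.
Total across both batches: 24−11=13 conversions, 38−14=24 bounces.
Subtract the second batch: 13−11=2 conversions and 24−7=17 bounces.

2 conversions and 17 bounces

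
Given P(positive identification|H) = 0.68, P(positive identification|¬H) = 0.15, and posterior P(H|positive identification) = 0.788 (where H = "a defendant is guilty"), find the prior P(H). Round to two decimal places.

P(H) = 0.45

In odds form, posterior odds = prior odds × likelihood ratio, so prior odds = posterior odds ÷ LR.
Posterior odds = 0.788/(1−0.788) = 3.7170. LR = 0.68/0.15 = 4.5333.
Prior odds = 3.7170/4.5333 = 0.8199, so P(H) = 0.8199/(1+0.8199) ≈ 0.45.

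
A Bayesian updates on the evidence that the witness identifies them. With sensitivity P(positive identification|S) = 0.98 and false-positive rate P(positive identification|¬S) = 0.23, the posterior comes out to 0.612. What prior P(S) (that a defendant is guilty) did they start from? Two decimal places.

In odds form, posterior odds = prior odds × likelihood ratio, so prior odds = posterior odds ÷ LR.
Posterior odds = 0.612/(1−0.612) = 1.5773. LR = 0.98/0.23 = 4.2609.
Prior odds = 1.5773/4.2609 = 0.3702, so P(S) = 0.3702/(1+0.3702) ≈ 0.27.

P(S) = 0.27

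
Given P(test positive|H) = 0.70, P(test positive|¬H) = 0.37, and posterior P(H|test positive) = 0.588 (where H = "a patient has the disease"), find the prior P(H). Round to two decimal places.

P(H) = 0.43

Bayes' rule in odds form gives O(H|E) = O(H)·[P(E|H)/P(E|¬H)], hence O(H) = O(H|E)/LR.
Posterior odds = 0.588/(1−0.588) = 1.4272. LR = 0.70/0.37 = 1.8919.
Prior odds = 1.4272/1.8919 = 0.7544, so P(H) = 0.7544/(1+0.7544) ≈ 0.43.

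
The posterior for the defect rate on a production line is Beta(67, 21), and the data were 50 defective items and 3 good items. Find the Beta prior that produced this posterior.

Beta is conjugate to the binomial likelihood: posterior = Beta(α+s, β+f).
So α = 67 − 50 = 17 and β = 21 − 3 = 18.

Beta(17, 18)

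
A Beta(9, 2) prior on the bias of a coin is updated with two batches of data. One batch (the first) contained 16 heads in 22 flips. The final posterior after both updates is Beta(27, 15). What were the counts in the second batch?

Sequential conjugate updates are equivalent to a single update on the pooled data, so total successes = posterior α − prior α and total failures = posterior β − prior β.
Total across both batches: 27−9=18 heads, 15−2=13 tails.
Subtract the first batch: 18−16=2 heads and 13−6=7 tails.

2 heads and 7 tails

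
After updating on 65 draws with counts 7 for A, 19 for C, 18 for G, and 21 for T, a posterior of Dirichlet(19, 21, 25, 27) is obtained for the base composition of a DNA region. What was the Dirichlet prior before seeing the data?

Dirichlet(12, 2, 7, 6)

For a Dirichlet(α) prior with multinomial counts c, the posterior is Dirichlet(α + c) componentwise.
Subtract each count from the matching posterior parameter: 19−7=12, 21−19=2, 25−18=7, 27−21=6.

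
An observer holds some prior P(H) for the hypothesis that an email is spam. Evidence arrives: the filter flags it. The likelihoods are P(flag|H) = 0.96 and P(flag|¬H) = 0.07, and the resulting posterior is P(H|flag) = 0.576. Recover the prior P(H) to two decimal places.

P(H) = 0.09

Bayes' rule in odds form gives O(H|E) = O(H)·[P(E|H)/P(E|¬H)], hence O(H) = O(H|E)/LR.
Posterior odds = 0.576/(1−0.576) = 1.3585. LR = 0.96/0.07 = 13.7143.
Prior odds = 1.3585/13.7143 = 0.0991, so P(H) = 0.0991/(1+0.0991) ≈ 0.09.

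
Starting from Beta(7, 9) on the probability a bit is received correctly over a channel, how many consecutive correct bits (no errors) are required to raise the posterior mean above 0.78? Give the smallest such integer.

After k correct bits and 0 errors the posterior is Beta(7+k, 9), with mean (7+k)/(7+9+k).
Set (7+k)/(16+k) > 0.78 and solve: k > (0.78·16 − 7)/(1 − 0.78) = 24.909.
The smallest integer exceeding 24.909 is 25, and checking k=25: (32)/(41) = 0.7805 > 0.78.

k = 25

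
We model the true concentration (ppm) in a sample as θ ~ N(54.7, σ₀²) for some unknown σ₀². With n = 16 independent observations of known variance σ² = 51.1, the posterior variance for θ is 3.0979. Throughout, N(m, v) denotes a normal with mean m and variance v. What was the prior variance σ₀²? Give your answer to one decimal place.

For the Normal–Normal model with known σ², precisions add: τ_n = τ₀ + n/σ².
So 1/σ₀² = 1/3.0979 − 16/51.1 = 0.322799 − 0.313112 = 0.009687.
Hence σ₀² = 1/0.009687 ≈ 103.2.

σ₀² = 103.2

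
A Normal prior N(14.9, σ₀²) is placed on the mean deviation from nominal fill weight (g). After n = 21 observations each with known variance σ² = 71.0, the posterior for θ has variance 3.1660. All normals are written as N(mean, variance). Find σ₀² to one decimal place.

σ₀² = 49.8

For the Normal–Normal model with known σ², precisions add: τ_n = τ₀ + n/σ².
So 1/σ₀² = 1/3.1660 − 21/71.0 = 0.315856 − 0.295775 = 0.020081.
Hence σ₀² = 1/0.020081 ≈ 49.8.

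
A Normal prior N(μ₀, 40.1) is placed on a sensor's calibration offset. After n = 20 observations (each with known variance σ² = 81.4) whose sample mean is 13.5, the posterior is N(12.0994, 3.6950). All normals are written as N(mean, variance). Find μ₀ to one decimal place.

μ₀ = -1.7

The posterior mean is a precision-weighted average: μ_n = (τ₀μ₀ + τ_data·x̄)/(τ₀+τ_data), with τ₀=1/σ₀² and τ_data=n/σ².
Here τ₀ = 1/40.1 = 0.024938 and τ_data = 20/81.4 = 0.245700, so τ_n = 0.270638.
Rearranging for μ₀: μ₀ = (μ_n·τ_n − τ_data·x̄)/τ₀ = (12.0994·0.270638 − 0.245700·13.5) / 0.024938 = -0.042393/0.024938 ≈ -1.7.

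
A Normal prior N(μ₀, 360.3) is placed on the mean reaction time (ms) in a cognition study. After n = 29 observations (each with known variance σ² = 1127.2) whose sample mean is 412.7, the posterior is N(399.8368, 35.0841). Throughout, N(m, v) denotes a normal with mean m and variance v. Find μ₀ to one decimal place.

With known observation variance, the Normal–Normal posterior has precision τ_n = τ₀ + n/σ² and mean μ_n = (τ₀μ₀ + (n/σ²)x̄)/τ_n.
Here τ₀ = 1/360.3 = 0.002775 and τ_data = 29/1127.2 = 0.025727, so τ_n = 0.028502.
Rearranging for μ₀: μ₀ = (μ_n·τ_n − τ_data·x̄)/τ₀ = (399.8368·0.028502 − 0.025727·412.7) / 0.002775 = 0.778616/0.002775 ≈ 280.6.

μ₀ = 280.6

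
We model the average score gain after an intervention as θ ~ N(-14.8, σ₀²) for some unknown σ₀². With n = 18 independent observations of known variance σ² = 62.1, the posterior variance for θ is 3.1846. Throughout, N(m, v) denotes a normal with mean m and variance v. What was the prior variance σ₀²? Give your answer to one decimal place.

For the Normal–Normal model with known σ², precisions add: τ_n = τ₀ + n/σ².
So 1/σ₀² = 1/3.1846 − 18/62.1 = 0.314011 − 0.289855 = 0.024156.
Hence σ₀² = 1/0.024156 ≈ 41.4.

σ₀² = 41.4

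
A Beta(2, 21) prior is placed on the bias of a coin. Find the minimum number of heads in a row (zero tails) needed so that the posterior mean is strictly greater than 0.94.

After k heads and 0 tails the posterior is Beta(2+k, 21), with mean (2+k)/(2+21+k).
Set (2+k)/(23+k) > 0.94 and solve: k > (0.94·23 − 2)/(1 − 0.94) = 327.000.
The smallest integer exceeding 327.000 is 328.

k = 328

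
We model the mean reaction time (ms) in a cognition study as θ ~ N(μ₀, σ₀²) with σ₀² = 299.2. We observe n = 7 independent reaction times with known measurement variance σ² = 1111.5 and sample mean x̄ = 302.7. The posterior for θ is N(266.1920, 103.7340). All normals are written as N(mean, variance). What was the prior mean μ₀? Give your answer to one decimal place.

μ₀ = 197.4

With known observation variance, the Normal–Normal posterior has precision τ_n = τ₀ + n/σ² and mean μ_n = (τ₀μ₀ + (n/σ²)x̄)/τ_n.
Here τ₀ = 1/299.2 = 0.003342 and τ_data = 7/1111.5 = 0.006298, so τ_n = 0.009640.
Rearranging for μ₀: μ₀ = (μ_n·τ_n − τ_data·x̄)/τ₀ = (266.1920·0.009640 − 0.006298·302.7) / 0.003342 = 0.659686/0.003342 ≈ 197.4.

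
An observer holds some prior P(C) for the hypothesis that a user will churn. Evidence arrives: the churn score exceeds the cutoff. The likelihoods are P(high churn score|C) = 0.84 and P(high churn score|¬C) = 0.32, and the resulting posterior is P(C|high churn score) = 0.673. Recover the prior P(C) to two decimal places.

Bayes' rule in odds form gives O(C|E) = O(C)·[P(E|C)/P(E|¬C)], hence O(C) = O(C|E)/LR.
Posterior odds = 0.673/(1−0.673) = 2.0581. LR = 0.84/0.32 = 2.6250.
Prior odds = 2.0581/2.6250 = 0.7840, so P(C) = 0.7840/(1+0.7840) ≈ 0.44.

P(C) = 0.44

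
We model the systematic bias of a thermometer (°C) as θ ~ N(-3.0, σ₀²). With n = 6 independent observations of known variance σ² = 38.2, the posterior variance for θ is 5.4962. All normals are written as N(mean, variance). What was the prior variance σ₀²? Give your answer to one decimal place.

Posterior precision equals prior precision plus data precision: 1/σ_n² = 1/σ₀² + n/σ².
So 1/σ₀² = 1/5.4962 − 6/38.2 = 0.181944 − 0.157068 = 0.024876.
Hence σ₀² = 1/0.024876 ≈ 40.2.

σ₀² = 40.2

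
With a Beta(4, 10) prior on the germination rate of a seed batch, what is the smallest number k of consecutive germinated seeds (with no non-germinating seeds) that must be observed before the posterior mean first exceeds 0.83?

k = 45

After k germinated seeds and 0 non-germinating seeds the posterior is Beta(4+k, 10), with mean (4+k)/(4+10+k).
Set (4+k)/(14+k) > 0.83 and solve: k > (0.83·14 − 4)/(1 − 0.83) = 44.824.
The smallest integer exceeding 44.824 is 45.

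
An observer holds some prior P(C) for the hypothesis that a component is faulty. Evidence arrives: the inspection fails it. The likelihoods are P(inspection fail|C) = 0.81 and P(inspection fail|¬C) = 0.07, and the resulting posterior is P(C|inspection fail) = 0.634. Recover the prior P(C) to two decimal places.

In odds form, posterior odds = prior odds × likelihood ratio, so prior odds = posterior odds ÷ LR.
Posterior odds = 0.634/(1−0.634) = 1.7322. LR = 0.81/0.07 = 11.5714.
Prior odds = 1.7322/11.5714 = 0.1497, so P(C) = 0.1497/(1+0.1497) ≈ 0.13.

P(C) = 0.13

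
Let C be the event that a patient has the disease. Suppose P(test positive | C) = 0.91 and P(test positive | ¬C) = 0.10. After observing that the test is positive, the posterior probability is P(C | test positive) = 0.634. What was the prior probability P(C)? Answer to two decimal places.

P(C) = 0.16

In odds form, posterior odds = prior odds × likelihood ratio, so prior odds = posterior odds ÷ LR.
Posterior odds = 0.634/(1−0.634) = 1.7322. LR = 0.91/0.10 = 9.1000.
Prior odds = 1.7322/9.1000 = 0.1904, so P(C) = 0.1904/(1+0.1904) ≈ 0.16.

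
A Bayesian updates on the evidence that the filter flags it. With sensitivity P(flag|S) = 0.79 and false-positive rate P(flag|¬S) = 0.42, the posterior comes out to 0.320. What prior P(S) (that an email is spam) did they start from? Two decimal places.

Bayes' rule in odds form gives O(S|E) = O(S)·[P(E|S)/P(E|¬S)], hence O(S) = O(S|E)/LR.
Posterior odds = 0.320/(1−0.320) = 0.4706. LR = 0.79/0.42 = 1.8810.
Prior odds = 0.4706/1.8810 = 0.2502, so P(S) = 0.2502/(1+0.2502) ≈ 0.20.

P(S) = 0.20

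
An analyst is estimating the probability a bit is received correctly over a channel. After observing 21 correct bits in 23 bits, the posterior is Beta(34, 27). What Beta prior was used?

Beta(13, 25)

Under Beta–binomial conjugacy the posterior parameters are (a+s, b+f).
So a = 34 − 21 = 13 and b = 27 − 2 = 25.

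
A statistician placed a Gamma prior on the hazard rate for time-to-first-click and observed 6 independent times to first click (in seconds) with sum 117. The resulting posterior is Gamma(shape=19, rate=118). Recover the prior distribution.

For an exponential likelihood with a Gamma(α, β) prior on the rate, n observations with total T give posterior Gamma(α+n, β+T).
So α = 19 − 6 = 13 and β = 118 − 117 = 1.

Gamma(shape=13, rate=1)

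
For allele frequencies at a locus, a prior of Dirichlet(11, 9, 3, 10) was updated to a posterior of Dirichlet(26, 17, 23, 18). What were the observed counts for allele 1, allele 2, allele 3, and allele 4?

counts (15, 8, 20, 8)

For a Dirichlet(α) prior with multinomial counts c, the posterior is Dirichlet(α + c) componentwise.
Counts are posterior − prior componentwise: 26−11=15, 17−9=8, 23−3=20, 18−10=8.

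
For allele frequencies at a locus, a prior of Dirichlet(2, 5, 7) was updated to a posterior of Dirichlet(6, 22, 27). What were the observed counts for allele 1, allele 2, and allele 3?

For a Dirichlet(α) prior with multinomial counts c, the posterior is Dirichlet(α + c) componentwise.
Counts are posterior − prior componentwise: 6−2=4, 22−5=17, 27−7=20.

counts (4, 17, 20)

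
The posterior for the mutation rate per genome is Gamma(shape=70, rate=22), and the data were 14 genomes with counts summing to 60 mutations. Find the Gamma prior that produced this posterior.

Gamma(shape=10, rate=8)

A Gamma(α, β) prior (rate parametrization) on a Poisson rate with n observations summing to S gives posterior Gamma(α+S, β+n).
So α = 70 − 60 = 10 and β = 22 − 14 = 8.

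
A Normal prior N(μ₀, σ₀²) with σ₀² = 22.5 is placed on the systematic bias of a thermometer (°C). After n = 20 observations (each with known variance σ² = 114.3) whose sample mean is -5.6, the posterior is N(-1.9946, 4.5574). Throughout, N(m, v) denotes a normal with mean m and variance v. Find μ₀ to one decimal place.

μ₀ = 12.2

The posterior mean is a precision-weighted average: μ_n = (τ₀μ₀ + τ_data·x̄)/(τ₀+τ_data), with τ₀=1/σ₀² and τ_data=n/σ².
Here τ₀ = 1/22.5 = 0.044444 and τ_data = 20/114.3 = 0.174978, so τ_n = 0.219422.
Rearranging for μ₀: μ₀ = (μ_n·τ_n − τ_data·x̄)/τ₀ = (-1.9946·0.219422 − 0.174978·-5.6) / 0.044444 = 0.542218/0.044444 ≈ 12.2.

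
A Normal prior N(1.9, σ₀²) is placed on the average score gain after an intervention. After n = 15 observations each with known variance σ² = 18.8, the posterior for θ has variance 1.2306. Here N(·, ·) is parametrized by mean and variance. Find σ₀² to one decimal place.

Posterior precision equals prior precision plus data precision: 1/σ_n² = 1/σ₀² + n/σ².
So 1/σ₀² = 1/1.2306 − 15/18.8 = 0.812612 − 0.797872 = 0.014740.
Hence σ₀² = 1/0.014740 ≈ 67.8.

σ₀² = 67.8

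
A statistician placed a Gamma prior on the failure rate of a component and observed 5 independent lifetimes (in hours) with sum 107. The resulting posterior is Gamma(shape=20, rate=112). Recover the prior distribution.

Gamma–exponential conjugacy: posterior shape = α + n, posterior rate = β + Σtᵢ.
So α = 20 − 5 = 15 and β = 112 − 107 = 5.

Gamma(shape=15, rate=5)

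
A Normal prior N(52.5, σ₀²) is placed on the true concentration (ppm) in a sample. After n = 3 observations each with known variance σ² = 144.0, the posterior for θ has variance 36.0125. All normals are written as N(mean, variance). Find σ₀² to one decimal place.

σ₀² = 144.2

For the Normal–Normal model with known σ², precisions add: τ_n = τ₀ + n/σ².
So 1/σ₀² = 1/36.0125 − 3/144.0 = 0.027768 − 0.020833 = 0.006935.
Hence σ₀² = 1/0.006935 ≈ 144.2.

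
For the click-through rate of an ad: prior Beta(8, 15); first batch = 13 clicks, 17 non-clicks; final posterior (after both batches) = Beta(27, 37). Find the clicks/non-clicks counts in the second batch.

Sequential conjugate updates are equivalent to a single update on the pooled data, so total successes = posterior α − prior α and total failures = posterior β − prior β.
Total across both batches: 27−8=19 clicks, 37−15=22 non-clicks.
Subtract the first batch: 19−13=6 clicks and 22−17=5 non-clicks.

6 clicks and 5 non-clicks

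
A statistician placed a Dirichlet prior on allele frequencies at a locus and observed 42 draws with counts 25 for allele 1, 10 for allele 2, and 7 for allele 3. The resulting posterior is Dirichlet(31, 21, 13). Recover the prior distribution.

Dirichlet(6, 11, 6)

For a Dirichlet(α) prior with multinomial counts c, the posterior is Dirichlet(α + c) componentwise.
Subtract each count from the matching posterior parameter: 31−25=6, 21−10=11, 13−7=6.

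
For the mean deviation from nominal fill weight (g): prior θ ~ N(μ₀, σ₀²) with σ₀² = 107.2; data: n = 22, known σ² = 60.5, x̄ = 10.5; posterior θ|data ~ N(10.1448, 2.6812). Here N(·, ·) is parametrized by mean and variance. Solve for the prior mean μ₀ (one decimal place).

μ₀ = -3.7

With known observation variance, the Normal–Normal posterior has precision τ_n = τ₀ + n/σ² and mean μ_n = (τ₀μ₀ + (n/σ²)x̄)/τ_n.
Here τ₀ = 1/107.2 = 0.009328 and τ_data = 22/60.5 = 0.363636, so τ_n = 0.372964.
Rearranging for μ₀: μ₀ = (μ_n·τ_n − τ_data·x̄)/τ₀ = (10.1448·0.372964 − 0.363636·10.5) / 0.009328 = -0.034533/0.009328 ≈ -3.7.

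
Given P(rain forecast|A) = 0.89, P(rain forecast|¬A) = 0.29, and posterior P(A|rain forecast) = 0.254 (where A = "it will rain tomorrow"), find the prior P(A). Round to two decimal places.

P(A) = 0.10

Bayes' rule in odds form gives O(A|E) = O(A)·[P(E|A)/P(E|¬A)], hence O(A) = O(A|E)/LR.
Posterior odds = 0.254/(1−0.254) = 0.3405. LR = 0.89/0.29 = 3.0690.
Prior odds = 0.3405/3.0690 = 0.1109, so P(A) = 0.1109/(1+0.1109) ≈ 0.10.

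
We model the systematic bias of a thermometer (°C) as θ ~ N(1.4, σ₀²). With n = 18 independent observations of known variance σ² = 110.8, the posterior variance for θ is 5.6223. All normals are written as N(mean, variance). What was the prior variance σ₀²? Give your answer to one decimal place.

Posterior precision equals prior precision plus data precision: 1/σ_n² = 1/σ₀² + n/σ².
So 1/σ₀² = 1/5.6223 − 18/110.8 = 0.177863 − 0.162455 = 0.015408.
Hence σ₀² = 1/0.015408 ≈ 64.9.

σ₀² = 64.9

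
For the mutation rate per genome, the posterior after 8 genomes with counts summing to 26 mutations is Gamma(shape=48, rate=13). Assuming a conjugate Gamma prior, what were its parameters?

Gamma(shape=22, rate=5)

A Gamma(α, β) prior (rate parametrization) on a Poisson rate with n observations summing to S gives posterior Gamma(α+S, β+n).
So α = 48 − 26 = 22 and β = 13 − 8 = 5.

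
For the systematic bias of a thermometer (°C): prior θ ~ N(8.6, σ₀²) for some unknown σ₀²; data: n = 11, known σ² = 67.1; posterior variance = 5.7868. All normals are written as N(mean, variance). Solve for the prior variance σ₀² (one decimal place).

σ₀² = 112.7

Posterior precision equals prior precision plus data precision: 1/σ_n² = 1/σ₀² + n/σ².
So 1/σ₀² = 1/5.7868 − 11/67.1 = 0.172807 − 0.163934 = 0.008873.
Hence σ₀² = 1/0.008873 ≈ 112.7.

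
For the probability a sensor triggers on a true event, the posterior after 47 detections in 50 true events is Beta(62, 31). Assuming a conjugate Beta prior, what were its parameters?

Beta(15, 28)

A Beta(α, β) prior with s successes and f failures in binomial data gives a Beta(α+s, β+f) posterior.
So α = 62 − 47 = 15 and β = 31 − 3 = 28.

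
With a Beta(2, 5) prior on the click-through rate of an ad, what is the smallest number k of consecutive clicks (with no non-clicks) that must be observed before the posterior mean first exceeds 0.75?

After k clicks and 0 non-clicks the posterior is Beta(2+k, 5), with mean (2+k)/(2+5+k).
Set (2+k)/(7+k) > 0.75 and solve: k > (0.75·7 − 2)/(1 − 0.75) = 13.000.
The smallest integer exceeding 13.000 is 14, and checking k=14: (16)/(21) = 0.7619 > 0.75.

k = 14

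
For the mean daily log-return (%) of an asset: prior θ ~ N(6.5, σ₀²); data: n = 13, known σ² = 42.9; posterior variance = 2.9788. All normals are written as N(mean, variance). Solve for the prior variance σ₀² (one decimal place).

Posterior precision equals prior precision plus data precision: 1/σ_n² = 1/σ₀² + n/σ².
So 1/σ₀² = 1/2.9788 − 13/42.9 = 0.335706 − 0.303030 = 0.032676.
Hence σ₀² = 1/0.032676 ≈ 30.6.

σ₀² = 30.6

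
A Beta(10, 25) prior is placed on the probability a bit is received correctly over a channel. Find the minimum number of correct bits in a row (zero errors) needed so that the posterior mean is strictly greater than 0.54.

After k correct bits and 0 errors the posterior is Beta(10+k, 25), with mean (10+k)/(10+25+k).
Set (10+k)/(35+k) > 0.54 and solve: k > (0.54·35 − 10)/(1 − 0.54) = 19.348.
The smallest integer exceeding 19.348 is 20, and checking k=20: (30)/(55) = 0.5455 > 0.54.

k = 20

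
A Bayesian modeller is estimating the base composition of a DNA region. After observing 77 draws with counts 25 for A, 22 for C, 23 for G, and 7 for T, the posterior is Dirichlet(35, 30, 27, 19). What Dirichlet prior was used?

Dirichlet(10, 8, 4, 12)

For a Dirichlet(α) prior with multinomial counts c, the posterior is Dirichlet(α + c) componentwise.
Subtract each count from the matching posterior parameter: 35−25=10, 30−22=8, 27−23=4, 19−7=12.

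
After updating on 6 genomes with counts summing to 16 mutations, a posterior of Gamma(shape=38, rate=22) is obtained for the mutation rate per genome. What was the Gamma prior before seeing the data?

Gamma(shape=22, rate=16)

Gamma–Poisson conjugacy: posterior shape = α + Σxᵢ, posterior rate = β + n.
So α = 38 − 16 = 22 and β = 22 − 6 = 16.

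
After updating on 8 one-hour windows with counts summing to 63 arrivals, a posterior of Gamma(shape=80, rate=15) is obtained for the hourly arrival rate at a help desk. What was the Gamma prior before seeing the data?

A Gamma(α, β) prior (rate parametrization) on a Poisson rate with n observations summing to S gives posterior Gamma(α+S, β+n).
So α = 80 − 63 = 17 and β = 15 − 8 = 7.

Gamma(shape=17, rate=7)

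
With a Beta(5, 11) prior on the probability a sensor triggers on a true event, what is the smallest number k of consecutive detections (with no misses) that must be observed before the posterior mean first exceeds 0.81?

k = 42

After k detections and 0 misses the posterior is Beta(5+k, 11), with mean (5+k)/(5+11+k).
Set (5+k)/(16+k) > 0.81 and solve: k > (0.81·16 − 5)/(1 − 0.81) = 41.895.
The smallest integer exceeding 41.895 is 42.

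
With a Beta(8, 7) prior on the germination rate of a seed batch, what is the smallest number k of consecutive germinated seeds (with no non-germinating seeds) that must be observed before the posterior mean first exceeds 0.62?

After k germinated seeds and 0 non-germinating seeds the posterior is Beta(8+k, 7), with mean (8+k)/(8+7+k).
Set (8+k)/(15+k) > 0.62 and solve: k > (0.62·15 − 8)/(1 − 0.62) = 3.421.
The smallest integer exceeding 3.421 is 4.

k = 4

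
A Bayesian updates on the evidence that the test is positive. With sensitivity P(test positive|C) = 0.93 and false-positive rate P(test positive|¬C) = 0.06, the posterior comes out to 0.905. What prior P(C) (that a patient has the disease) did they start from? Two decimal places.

In odds form, posterior odds = prior odds × likelihood ratio, so prior odds = posterior odds ÷ LR.
Posterior odds = 0.905/(1−0.905) = 9.5263. LR = 0.93/0.06 = 15.5000.
Prior odds = 9.5263/15.5000 = 0.6146, so P(C) = 0.6146/(1+0.6146) ≈ 0.38.

P(C) = 0.38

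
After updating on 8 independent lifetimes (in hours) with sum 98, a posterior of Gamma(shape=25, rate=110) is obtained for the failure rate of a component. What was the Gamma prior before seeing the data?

Gamma(shape=17, rate=12)

For an exponential likelihood with a Gamma(α, β) prior on the rate, n observations with total T give posterior Gamma(α+n, β+T).
So α = 25 − 8 = 17 and β = 110 − 98 = 12.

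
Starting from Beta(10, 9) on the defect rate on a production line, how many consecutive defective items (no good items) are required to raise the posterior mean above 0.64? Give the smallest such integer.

k = 7

After k defective items and 0 good items the posterior is Beta(10+k, 9), with mean (10+k)/(10+9+k).
Set (10+k)/(19+k) > 0.64 and solve: k > (0.64·19 − 10)/(1 − 0.64) = 6.000.
The smallest integer exceeding 6.000 is 7, and checking k=7: (17)/(26) = 0.6538 > 0.64.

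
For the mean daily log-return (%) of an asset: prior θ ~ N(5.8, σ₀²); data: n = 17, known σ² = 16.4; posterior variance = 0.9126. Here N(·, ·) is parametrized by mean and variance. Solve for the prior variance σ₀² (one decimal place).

For the Normal–Normal model with known σ², precisions add: τ_n = τ₀ + n/σ².
So 1/σ₀² = 1/0.9126 − 17/16.4 = 1.095770 − 1.036585 = 0.059185.
Hence σ₀² = 1/0.059185 ≈ 16.9.

σ₀² = 16.9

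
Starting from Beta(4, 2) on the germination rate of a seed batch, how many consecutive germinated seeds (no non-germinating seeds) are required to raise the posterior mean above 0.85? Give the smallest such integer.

After k germinated seeds and 0 non-germinating seeds the posterior is Beta(4+k, 2), with mean (4+k)/(4+2+k).
Set (4+k)/(6+k) > 0.85 and solve: k > (0.85·6 − 4)/(1 − 0.85) = 7.333.
The smallest integer exceeding 7.333 is 8.

k = 8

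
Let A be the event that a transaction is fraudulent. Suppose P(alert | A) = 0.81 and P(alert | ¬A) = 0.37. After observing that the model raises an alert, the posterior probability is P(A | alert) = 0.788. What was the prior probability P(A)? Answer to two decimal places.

In odds form, posterior odds = prior odds × likelihood ratio, so prior odds = posterior odds ÷ LR.
Posterior odds = 0.788/(1−0.788) = 3.7170. LR = 0.81/0.37 = 2.1892.
Prior odds = 3.7170/2.1892 = 1.6979, so P(A) = 1.6979/(1+1.6979) ≈ 0.63.

P(A) = 0.63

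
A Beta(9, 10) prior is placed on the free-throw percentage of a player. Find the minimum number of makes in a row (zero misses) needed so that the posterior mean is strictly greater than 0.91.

After k makes and 0 misses the posterior is Beta(9+k, 10), with mean (9+k)/(9+10+k).
Set (9+k)/(19+k) > 0.91 and solve: k > (0.91·19 − 9)/(1 − 0.91) = 92.111.
The smallest integer exceeding 92.111 is 93.

k = 93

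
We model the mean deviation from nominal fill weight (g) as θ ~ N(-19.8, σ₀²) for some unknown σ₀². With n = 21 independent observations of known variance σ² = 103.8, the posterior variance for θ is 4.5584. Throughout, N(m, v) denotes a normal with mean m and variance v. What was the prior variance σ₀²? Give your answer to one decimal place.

Posterior precision equals prior precision plus data precision: 1/σ_n² = 1/σ₀² + n/σ².
So 1/σ₀² = 1/4.5584 − 21/103.8 = 0.219375 − 0.202312 = 0.017063.
Hence σ₀² = 1/0.017063 ≈ 58.6.

σ₀² = 58.6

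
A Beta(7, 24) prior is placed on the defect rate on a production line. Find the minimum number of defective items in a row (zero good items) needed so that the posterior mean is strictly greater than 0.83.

After k defective items and 0 good items the posterior is Beta(7+k, 24), with mean (7+k)/(7+24+k).
Set (7+k)/(31+k) > 0.83 and solve: k > (0.83·31 − 7)/(1 − 0.83) = 110.176.
The smallest integer exceeding 110.176 is 111.

k = 111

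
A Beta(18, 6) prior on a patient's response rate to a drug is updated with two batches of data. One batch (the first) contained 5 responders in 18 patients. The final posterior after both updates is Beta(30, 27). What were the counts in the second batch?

7 responders and 8 non-responders

Sequential conjugate updates are equivalent to a single update on the pooled data, so total successes = posterior α − prior α and total failures = posterior β − prior β.
Total across both batches: 30−18=12 responders, 27−6=21 non-responders.
Subtract the first batch: 12−5=7 responders and 21−13=8 non-responders.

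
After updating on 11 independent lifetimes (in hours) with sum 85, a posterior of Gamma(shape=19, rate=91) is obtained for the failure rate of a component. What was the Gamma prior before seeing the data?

Gamma(shape=8, rate=6)

Gamma–exponential conjugacy: posterior shape = α + n, posterior rate = β + Σtᵢ.
So α = 19 − 11 = 8 and β = 91 − 85 = 6.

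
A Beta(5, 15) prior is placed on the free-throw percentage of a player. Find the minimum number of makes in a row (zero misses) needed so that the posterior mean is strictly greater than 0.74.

k = 38

After k makes and 0 misses the posterior is Beta(5+k, 15), with mean (5+k)/(5+15+k).
Set (5+k)/(20+k) > 0.74 and solve: k > (0.74·20 − 5)/(1 − 0.74) = 37.692.
The smallest integer exceeding 37.692 is 38, and checking k=38: (43)/(58) = 0.7414 > 0.74.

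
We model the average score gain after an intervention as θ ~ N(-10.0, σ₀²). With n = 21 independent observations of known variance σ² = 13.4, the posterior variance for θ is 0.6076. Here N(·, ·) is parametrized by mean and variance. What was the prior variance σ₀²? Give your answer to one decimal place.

Posterior precision equals prior precision plus data precision: 1/σ_n² = 1/σ₀² + n/σ².
So 1/σ₀² = 1/0.6076 − 21/13.4 = 1.645820 − 1.567164 = 0.078656.
Hence σ₀² = 1/0.078656 ≈ 12.7.

σ₀² = 12.7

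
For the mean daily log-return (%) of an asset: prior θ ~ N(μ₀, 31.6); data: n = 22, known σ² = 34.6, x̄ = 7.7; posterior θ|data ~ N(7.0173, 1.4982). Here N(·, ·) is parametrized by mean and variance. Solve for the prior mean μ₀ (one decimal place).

The posterior mean is a precision-weighted average: μ_n = (τ₀μ₀ + τ_data·x̄)/(τ₀+τ_data), with τ₀=1/σ₀² and τ_data=n/σ².
Here τ₀ = 1/31.6 = 0.031646 and τ_data = 22/34.6 = 0.635838, so τ_n = 0.667484.
Rearranging for μ₀: μ₀ = (μ_n·τ_n − τ_data·x̄)/τ₀ = (7.0173·0.667484 − 0.635838·7.7) / 0.031646 = -0.212017/0.031646 ≈ -6.7.

μ₀ = -6.7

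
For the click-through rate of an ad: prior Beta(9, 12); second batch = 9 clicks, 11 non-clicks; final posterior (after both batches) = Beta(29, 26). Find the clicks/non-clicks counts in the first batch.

11 clicks and 3 non-clicks

Because Beta–binomial updating is additive in the counts, the combined data contributed (α_post−α_prior, β_post−β_prior) successes and failures.
Total across both batches: 29−9=20 clicks, 26−12=14 non-clicks.
Subtract the second batch: 20−9=11 clicks and 14−11=3 non-clicks.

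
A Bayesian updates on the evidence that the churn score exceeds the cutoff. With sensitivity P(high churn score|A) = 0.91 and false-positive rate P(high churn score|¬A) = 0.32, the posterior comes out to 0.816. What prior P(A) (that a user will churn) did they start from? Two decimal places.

Bayes' rule in odds form gives O(A|E) = O(A)·[P(E|A)/P(E|¬A)], hence O(A) = O(A|E)/LR.
Posterior odds = 0.816/(1−0.816) = 4.4348. LR = 0.91/0.32 = 2.8438.
Prior odds = 4.4348/2.8438 = 1.5595, so P(A) = 1.5595/(1+1.5595) ≈ 0.61.

P(A) = 0.61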